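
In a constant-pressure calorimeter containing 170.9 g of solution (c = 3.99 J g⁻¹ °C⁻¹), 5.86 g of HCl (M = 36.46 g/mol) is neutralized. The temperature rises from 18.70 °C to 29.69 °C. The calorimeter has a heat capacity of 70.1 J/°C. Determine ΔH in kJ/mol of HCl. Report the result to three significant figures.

ΔH = -51.4 kJ/mol

|ΔT| = |29.69 − 18.70| = 10.99 °C
|q_surr| = (170.9 × 3.99 + 70.1) × 10.99 = 751.991 × 10.99 = 8264 J
n(HCl) = 5.86 / 36.46 = 0.1607 mol
Temperature rose, so q_rxn = −|q_surr| = -8.264 kJ
ΔH = q_rxn / n = -51.43 kJ/mol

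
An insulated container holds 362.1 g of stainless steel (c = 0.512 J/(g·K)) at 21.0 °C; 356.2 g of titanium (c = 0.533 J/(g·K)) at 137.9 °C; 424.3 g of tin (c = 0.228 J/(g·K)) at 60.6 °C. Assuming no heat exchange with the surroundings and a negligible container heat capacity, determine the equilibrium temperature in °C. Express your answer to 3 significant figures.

Σ mᵢcᵢ(T − Tᵢ) = 0  ⇒  T = Σ mᵢcᵢTᵢ / Σ mᵢcᵢ
Σ mᵢcᵢ = 362.1×0.512 + 356.2×0.533 + 424.3×0.228 = 471.9902
Σ mᵢcᵢTᵢ = 185.3952×21.0 + 189.8546×137.9 + 96.7404×60.6 = 35937
T = 35937 / 471.9902 = 76.14 °C

T_f = 76.1 °C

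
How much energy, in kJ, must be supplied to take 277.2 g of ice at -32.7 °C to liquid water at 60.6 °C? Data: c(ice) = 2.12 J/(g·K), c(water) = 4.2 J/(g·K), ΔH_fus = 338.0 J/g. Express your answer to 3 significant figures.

q = 183 kJ

q1 (heat ice -32.7→0.0 °C): 277.2 × 2.12 × 32.7 = 19217 J
q2 (melt at 0 °C): 277.2 × 338.0 = 93694 J
q3 (heat water 0.0→60.6 °C): 277.2 × 4.2 × 60.6 = 70553 J
Total: 19217 + 93694 + 70553 = 183464 J = 183 kJ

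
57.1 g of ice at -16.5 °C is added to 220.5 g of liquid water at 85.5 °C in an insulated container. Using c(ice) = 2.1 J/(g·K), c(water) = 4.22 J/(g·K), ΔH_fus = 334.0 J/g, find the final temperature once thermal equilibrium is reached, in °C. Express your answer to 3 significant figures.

T_f = 49.9 °C

Heat to bring ice to 0 °C and melt it: q₁ = 57.1×2.1×16.5 + 57.1×334.0 = 21050 J
Heat the water can supply cooling to 0 °C: 220.5×4.22×85.5 = 79558.6 J > q₁, so all ice melts.
Energy balance: 220.5×4.22×(85.5 − T) = 21050 + 57.1×4.22×(T − 0)
930.51(85.5 − T) = 21050 + 240.962 T
79558.6 − 21050 = 1171.472 T
T = 58508.6 / 1171.472 = 49.94 °C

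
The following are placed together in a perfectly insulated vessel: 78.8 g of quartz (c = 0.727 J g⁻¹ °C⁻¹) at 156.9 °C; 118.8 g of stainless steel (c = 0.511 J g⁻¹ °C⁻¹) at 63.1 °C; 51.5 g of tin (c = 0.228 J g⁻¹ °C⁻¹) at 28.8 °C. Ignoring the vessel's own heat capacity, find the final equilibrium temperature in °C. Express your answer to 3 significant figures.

Σ mᵢcᵢ(T − Tᵢ) = 0  ⇒  T = Σ mᵢcᵢTᵢ / Σ mᵢcᵢ
Σ mᵢcᵢ = 78.8×0.727 + 118.8×0.511 + 51.5×0.228 = 129.7364
Σ mᵢcᵢTᵢ = 57.2876×156.9 + 60.7068×63.1 + 11.742×28.8 = 13157
T = 13157 / 129.7364 = 101.4 °C

T_f = 101 °C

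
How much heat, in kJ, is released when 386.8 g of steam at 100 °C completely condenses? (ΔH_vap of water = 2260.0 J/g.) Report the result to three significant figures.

q = m × ΔH_vap = 386.8 × 2260.0 = 874200 J = 874 kJ

q = 874 kJ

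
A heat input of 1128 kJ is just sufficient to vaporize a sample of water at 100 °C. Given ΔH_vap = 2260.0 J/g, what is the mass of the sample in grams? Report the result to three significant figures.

m = 499 g

m = q / ΔH_vap = 1128000 J / 2260.0 J/g = 499 g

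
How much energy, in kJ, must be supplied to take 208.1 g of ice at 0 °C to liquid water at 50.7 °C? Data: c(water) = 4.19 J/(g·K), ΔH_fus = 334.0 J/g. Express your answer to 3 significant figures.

q1 (melt at 0 °C): 208.1 × 334.0 = 69505 J
q2 (heat water 0.0→50.7 °C): 208.1 × 4.19 × 50.7 = 44207 J
Total: 69505 + 44207 = 113712 J = 114 kJ

q = 114 kJ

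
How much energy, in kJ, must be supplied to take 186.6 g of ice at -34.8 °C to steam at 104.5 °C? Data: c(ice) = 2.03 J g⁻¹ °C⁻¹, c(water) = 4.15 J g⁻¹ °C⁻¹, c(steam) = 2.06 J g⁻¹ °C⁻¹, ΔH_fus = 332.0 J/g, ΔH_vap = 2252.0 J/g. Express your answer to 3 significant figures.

q1 (heat ice -34.8→0.0 °C): 186.6 × 2.03 × 34.8 = 13182 J
q2 (melt at 0 °C): 186.6 × 332.0 = 61951 J
q3 (heat water 0.0→100.0 °C): 186.6 × 4.15 × 100.0 = 77439 J
q4 (vaporize at 100 °C): 186.6 × 2252.0 = 420223 J
q5 (heat steam 100.0→104.5 °C): 186.6 × 2.06 × 4.5 = 1730 J
Total: 13182 + 61951 + 77439 + 420223 + 1730 = 574525 J = 575 kJ

q = 575 kJ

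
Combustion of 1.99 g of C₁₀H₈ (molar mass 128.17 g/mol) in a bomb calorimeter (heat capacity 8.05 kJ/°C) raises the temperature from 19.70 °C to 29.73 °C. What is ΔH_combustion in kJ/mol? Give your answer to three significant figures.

ΔH = -5200 kJ/mol

ΔT = 29.73 − 19.70 = 10.03 °C
q_cal = C_cal × ΔT = 8.05 × 10.03 = 80.7415 kJ
n = 1.99 / 128.17 = 0.01553 mol
q_rxn = −q_cal = -80.7415 kJ
ΔH = -80.7415 / 0.01553 = -5199 kJ/mol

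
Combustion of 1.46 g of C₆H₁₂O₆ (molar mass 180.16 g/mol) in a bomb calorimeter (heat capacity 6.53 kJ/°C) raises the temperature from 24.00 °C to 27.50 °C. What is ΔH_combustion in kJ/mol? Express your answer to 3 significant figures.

ΔT = 27.50 − 24.00 = 3.50 °C
q_cal = C_cal × ΔT = 6.53 × 3.50 = 22.855 kJ
n = 1.46 / 180.16 = 0.008104 mol
q_rxn = −q_cal = -22.855 kJ
ΔH = -22.855 / 0.008104 = -2820 kJ/mol

ΔH = -2820 kJ/mol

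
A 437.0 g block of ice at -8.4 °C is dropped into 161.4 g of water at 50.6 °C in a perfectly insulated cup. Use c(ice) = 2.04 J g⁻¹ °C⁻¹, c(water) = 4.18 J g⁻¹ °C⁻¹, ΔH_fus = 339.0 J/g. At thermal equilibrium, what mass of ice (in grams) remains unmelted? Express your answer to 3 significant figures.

Heat to warm all ice to 0 °C: 437.0×2.04×8.4 = 7488.4 J
Heat released by water cooling to 0 °C: 161.4×4.18×50.6 = 34137 J
34137 J < 7488.4 + 437.0×339.0 = 155631.4 J, so not all ice melts; final T = 0 °C.
Heat left for melting: 34137 − 7488.4 = 26648.6 J
Mass melted = 26648.6 / 339.0 = 78.61 g
Ice remaining = 437.0 − 78.61 = 358.39 g

m_ice remaining = 358 g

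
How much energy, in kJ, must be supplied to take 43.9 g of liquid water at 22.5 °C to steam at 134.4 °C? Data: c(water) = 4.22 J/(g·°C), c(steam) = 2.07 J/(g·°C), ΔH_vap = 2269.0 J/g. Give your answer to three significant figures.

q = 117 kJ

q1 (heat water 22.5→100.0 °C): 43.9 × 4.22 × 77.5 = 14357 J
q2 (vaporize at 100 °C): 43.9 × 2269.0 = 99609 J
q3 (heat steam 100.0→134.4 °C): 43.9 × 2.07 × 34.4 = 3126 J
Total: 14357 + 99609 + 3126 = 117092 J = 117 kJ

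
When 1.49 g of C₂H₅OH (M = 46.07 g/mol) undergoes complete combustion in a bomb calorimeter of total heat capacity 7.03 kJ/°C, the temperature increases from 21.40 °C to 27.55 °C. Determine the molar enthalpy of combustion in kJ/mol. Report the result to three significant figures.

ΔH = -1340 kJ/mol

ΔT = 27.55 − 21.40 = 6.15 °C
q_cal = C_cal × ΔT = 7.03 × 6.15 = 43.2345 kJ
n = 1.49 / 46.07 = 0.03234 mol
q_rxn = −q_cal = -43.2345 kJ
ΔH = -43.2345 / 0.03234 = -1337 kJ/mol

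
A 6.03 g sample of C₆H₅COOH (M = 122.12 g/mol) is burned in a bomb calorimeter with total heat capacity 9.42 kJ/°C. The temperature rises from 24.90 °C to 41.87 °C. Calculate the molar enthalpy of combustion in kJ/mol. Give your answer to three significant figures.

ΔH = -3240 kJ/mol

ΔT = 41.87 − 24.90 = 16.97 °C
q_cal = C_cal × ΔT = 9.42 × 16.97 = 159.8574 kJ
n = 6.03 / 122.12 = 0.04938 mol
q_rxn = −q_cal = -159.8574 kJ
ΔH = -159.8574 / 0.04938 = -3237 kJ/mol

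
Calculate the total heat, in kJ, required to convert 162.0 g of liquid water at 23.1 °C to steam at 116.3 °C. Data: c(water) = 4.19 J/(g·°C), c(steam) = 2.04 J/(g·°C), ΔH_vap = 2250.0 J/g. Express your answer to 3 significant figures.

q = 422 kJ

q1 (heat water 23.1→100.0 °C): 162.0 × 4.19 × 76.9 = 52198 J
q2 (vaporize at 100 °C): 162.0 × 2250.0 = 364500 J
q3 (heat steam 100.0→116.3 °C): 162.0 × 2.04 × 16.3 = 5387 J
Total: 52198 + 364500 + 5387 = 422085 J = 422 kJ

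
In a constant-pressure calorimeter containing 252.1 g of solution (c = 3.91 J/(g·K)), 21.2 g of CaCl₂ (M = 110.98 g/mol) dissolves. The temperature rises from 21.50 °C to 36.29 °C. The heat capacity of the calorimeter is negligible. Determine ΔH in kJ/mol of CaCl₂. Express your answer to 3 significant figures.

|ΔT| = |36.29 − 21.50| = 14.79 °C
|q_surr| = (252.1 × 3.91) × 14.79 = 985.711 × 14.79 = 14580 J
n(CaCl₂) = 21.2 / 110.98 = 0.1910 mol
Temperature rose, so q_rxn = −|q_surr| = -14.58 kJ
ΔH = q_rxn / n = -76.34 kJ/mol

ΔH = -76.3 kJ/mol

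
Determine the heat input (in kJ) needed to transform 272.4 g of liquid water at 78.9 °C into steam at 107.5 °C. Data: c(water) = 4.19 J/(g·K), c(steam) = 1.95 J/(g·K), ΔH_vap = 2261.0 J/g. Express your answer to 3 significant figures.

q = 644 kJ

q1 (heat water 78.9→100.0 °C): 272.4 × 4.19 × 21.1 = 24083 J
q2 (vaporize at 100 °C): 272.4 × 2261.0 = 615896 J
q3 (heat steam 100.0→107.5 °C): 272.4 × 1.95 × 7.5 = 3984 J
Total: 24083 + 615896 + 3984 = 643963 J = 644 kJ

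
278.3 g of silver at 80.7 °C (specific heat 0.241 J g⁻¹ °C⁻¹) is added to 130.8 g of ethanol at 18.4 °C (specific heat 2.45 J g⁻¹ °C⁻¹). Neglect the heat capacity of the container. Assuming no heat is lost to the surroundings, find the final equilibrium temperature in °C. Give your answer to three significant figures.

T_f = 29.2 °C

Heat lost by silver = heat gained by ethanol.
(278.3)(0.241)(80.7 − T) = (130.8)(2.45)(T − 18.4)
67.0703 (80.7 − T) = 320.46 (T − 18.4)
5412.6 − 67.0703 T = 320.46 T − 5896.5
11309.1 = 387.5303 T
T = 29.18 °C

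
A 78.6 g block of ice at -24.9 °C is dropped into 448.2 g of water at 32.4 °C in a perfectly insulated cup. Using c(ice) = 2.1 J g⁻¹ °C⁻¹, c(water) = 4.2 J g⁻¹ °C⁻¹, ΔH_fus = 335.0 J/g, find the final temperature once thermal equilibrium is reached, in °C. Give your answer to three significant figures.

Heat to bring ice to 0 °C and melt it: q₁ = 78.6×2.1×24.9 + 78.6×335.0 = 30441 J
Heat the water can supply cooling to 0 °C: 448.2×4.2×32.4 = 60991.1 J > q₁, so all ice melts.
Energy balance: 448.2×4.2×(32.4 − T) = 30441 + 78.6×4.2×(T − 0)
1882.44(32.4 − T) = 30441 + 330.12 T
60991.1 − 30441 = 2212.56 T
T = 30550.1 / 2212.56 = 13.81 °C

T_f = 13.8 °C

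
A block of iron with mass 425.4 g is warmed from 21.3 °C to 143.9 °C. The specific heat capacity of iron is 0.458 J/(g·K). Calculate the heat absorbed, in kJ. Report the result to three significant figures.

q = m c ΔT = 425.4 × 0.458 × (143.9 − 21.3)
q = 425.4 × 0.458 × 122.6 = 23890 J = 23.9 kJ

q = 23.9 kJ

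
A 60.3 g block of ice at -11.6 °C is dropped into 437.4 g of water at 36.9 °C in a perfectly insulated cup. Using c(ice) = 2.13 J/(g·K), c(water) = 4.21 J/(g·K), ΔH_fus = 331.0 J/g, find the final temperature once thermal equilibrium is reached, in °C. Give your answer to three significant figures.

T_f = 22.2 °C

Heat to bring ice to 0 °C and melt it: q₁ = 60.3×2.13×11.6 + 60.3×331.0 = 21449 J
Heat the water can supply cooling to 0 °C: 437.4×4.21×36.9 = 67949.7 J > q₁, so all ice melts.
Energy balance: 437.4×4.21×(36.9 − T) = 21449 + 60.3×4.21×(T − 0)
1841.454(36.9 − T) = 21449 + 253.863 T
67949.7 − 21449 = 2095.317 T
T = 46500.7 / 2095.317 = 22.19 °C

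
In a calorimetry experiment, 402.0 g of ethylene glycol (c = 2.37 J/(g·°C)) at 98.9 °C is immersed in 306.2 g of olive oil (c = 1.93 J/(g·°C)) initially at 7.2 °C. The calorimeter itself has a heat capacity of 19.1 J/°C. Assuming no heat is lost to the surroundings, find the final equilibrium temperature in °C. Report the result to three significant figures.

Heat lost by ethylene glycol = heat gained by olive oil + calorimeter.
(402.0)(2.37)(98.9 − T) = [(306.2)(1.93) + 19.1](T − 7.2)
952.74 (98.9 − T) = 610.066 (T − 7.2)
94226 − 952.74 T = 610.066 T − 4392.5
98618.5 = 1562.806 T
T = 63.10 °C

T_f = 63.1 °C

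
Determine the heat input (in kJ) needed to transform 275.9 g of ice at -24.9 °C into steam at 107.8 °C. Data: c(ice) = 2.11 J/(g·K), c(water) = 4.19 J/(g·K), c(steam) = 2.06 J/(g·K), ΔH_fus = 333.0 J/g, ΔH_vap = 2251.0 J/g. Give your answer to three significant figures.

q = 847 kJ

q1 (heat ice -24.9→0.0 °C): 275.9 × 2.11 × 24.9 = 14496 J
q2 (melt at 0 °C): 275.9 × 333.0 = 91875 J
q3 (heat water 0.0→100.0 °C): 275.9 × 4.19 × 100.0 = 115602 J
q4 (vaporize at 100 °C): 275.9 × 2251.0 = 621051 J
q5 (heat steam 100.0→107.8 °C): 275.9 × 2.06 × 7.8 = 4433 J
Total: 14496 + 91875 + 115602 + 621051 + 4433 = 847457 J = 847 kJ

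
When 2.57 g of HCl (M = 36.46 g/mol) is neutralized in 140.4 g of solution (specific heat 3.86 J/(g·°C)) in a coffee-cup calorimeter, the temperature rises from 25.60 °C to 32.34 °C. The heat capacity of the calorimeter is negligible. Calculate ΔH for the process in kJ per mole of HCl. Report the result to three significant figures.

|ΔT| = |32.34 − 25.60| = 6.74 °C
|q_surr| = (140.4 × 3.86) × 6.74 = 541.944 × 6.74 = 3653 J
n(HCl) = 2.57 / 36.46 = 0.07049 mol
Temperature rose, so q_rxn = −|q_surr| = -3.653 kJ
ΔH = q_rxn / n = -51.82 kJ/mol

ΔH = -51.8 kJ/mol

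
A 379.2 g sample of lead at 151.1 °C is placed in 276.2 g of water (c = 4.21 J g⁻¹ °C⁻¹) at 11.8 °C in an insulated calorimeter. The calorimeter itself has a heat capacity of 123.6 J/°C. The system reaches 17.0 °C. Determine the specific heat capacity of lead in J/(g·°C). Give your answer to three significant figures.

c = 0.132 J/(g·°C)

q_gained = (276.2 × 4.21 + 123.6) × (17.0 − 11.8) = 6689 J
q_lost = 379.2 × c × (151.1 − 17.0) = 50850.72 c
Set equal: c = 6689 / 50850.72 = 0.132 J/(g·°C)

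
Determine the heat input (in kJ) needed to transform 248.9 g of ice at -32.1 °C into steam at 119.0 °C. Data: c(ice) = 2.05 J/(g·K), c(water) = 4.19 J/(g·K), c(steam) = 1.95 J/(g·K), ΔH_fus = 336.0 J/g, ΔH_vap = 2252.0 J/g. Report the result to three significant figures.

q1 (heat ice -32.1→0.0 °C): 248.9 × 2.05 × 32.1 = 16379 J
q2 (melt at 0 °C): 248.9 × 336.0 = 83630 J
q3 (heat water 0.0→100.0 °C): 248.9 × 4.19 × 100.0 = 104289 J
q4 (vaporize at 100 °C): 248.9 × 2252.0 = 560523 J
q5 (heat steam 100.0→119.0 °C): 248.9 × 1.95 × 19.0 = 9222 J
Total: 16379 + 83630 + 104289 + 560523 + 9222 = 774043 J = 774 kJ

q = 774 kJ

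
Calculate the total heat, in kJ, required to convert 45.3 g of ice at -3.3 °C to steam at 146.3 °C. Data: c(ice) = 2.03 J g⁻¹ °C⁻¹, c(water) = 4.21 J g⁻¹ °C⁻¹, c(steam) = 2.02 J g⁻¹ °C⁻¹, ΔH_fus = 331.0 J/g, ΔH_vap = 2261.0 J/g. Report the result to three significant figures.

q = 141 kJ

q1 (heat ice -3.3→0.0 °C): 45.3 × 2.03 × 3.3 = 303 J
q2 (melt at 0 °C): 45.3 × 331.0 = 14994 J
q3 (heat water 0.0→100.0 °C): 45.3 × 4.21 × 100.0 = 19071 J
q4 (vaporize at 100 °C): 45.3 × 2261.0 = 102423 J
q5 (heat steam 100.0→146.3 °C): 45.3 × 2.02 × 46.3 = 4237 J
Total: 303 + 14994 + 19071 + 102423 + 4237 = 141028 J = 141 kJ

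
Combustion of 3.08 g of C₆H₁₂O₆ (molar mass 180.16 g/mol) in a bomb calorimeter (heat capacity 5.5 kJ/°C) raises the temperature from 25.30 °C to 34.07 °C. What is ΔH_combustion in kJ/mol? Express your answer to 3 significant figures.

ΔH = -2820 kJ/mol

ΔT = 34.07 − 25.30 = 8.77 °C
q_cal = C_cal × ΔT = 5.5 × 8.77 = 48.235 kJ
n = 3.08 / 180.16 = 0.01710 mol
q_rxn = −q_cal = -48.235 kJ
ΔH = -48.235 / 0.01710 = -2821 kJ/mol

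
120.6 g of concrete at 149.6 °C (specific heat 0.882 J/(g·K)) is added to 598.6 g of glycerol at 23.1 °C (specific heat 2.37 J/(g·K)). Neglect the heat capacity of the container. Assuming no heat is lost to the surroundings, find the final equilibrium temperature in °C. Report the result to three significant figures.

T_f = 31.9 °C

Heat lost by concrete = heat gained by glycerol.
(120.6)(0.882)(149.6 − T) = (598.6)(2.37)(T − 23.1)
106.3692 (149.6 − T) = 1418.682 (T − 23.1)
15913 − 106.3692 T = 1418.682 T − 32772
48685 = 1525.0512 T
T = 31.92 °C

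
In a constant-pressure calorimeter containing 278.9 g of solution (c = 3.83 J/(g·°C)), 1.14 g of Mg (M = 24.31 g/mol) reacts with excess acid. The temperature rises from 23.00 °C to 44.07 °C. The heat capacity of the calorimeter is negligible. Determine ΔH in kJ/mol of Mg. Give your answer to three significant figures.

|ΔT| = |44.07 − 23.00| = 21.07 °C
|q_surr| = (278.9 × 3.83) × 21.07 = 1068.187 × 21.07 = 22510 J
n(Mg) = 1.14 / 24.31 = 0.04689 mol
Temperature rose, so q_rxn = −|q_surr| = -22.51 kJ
ΔH = q_rxn / n = -480.1 kJ/mol

ΔH = -480 kJ/mol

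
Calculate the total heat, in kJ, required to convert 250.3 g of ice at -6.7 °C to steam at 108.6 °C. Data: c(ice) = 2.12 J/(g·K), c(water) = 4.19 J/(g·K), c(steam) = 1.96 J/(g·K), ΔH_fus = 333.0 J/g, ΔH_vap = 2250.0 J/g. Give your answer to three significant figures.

q1 (heat ice -6.7→0.0 °C): 250.3 × 2.12 × 6.7 = 3555 J
q2 (melt at 0 °C): 250.3 × 333.0 = 83350 J
q3 (heat water 0.0→100.0 °C): 250.3 × 4.19 × 100.0 = 104876 J
q4 (vaporize at 100 °C): 250.3 × 2250.0 = 563175 J
q5 (heat steam 100.0→108.6 °C): 250.3 × 1.96 × 8.6 = 4219 J
Total: 3555 + 83350 + 104876 + 563175 + 4219 = 759175 J = 759 kJ

q = 759 kJ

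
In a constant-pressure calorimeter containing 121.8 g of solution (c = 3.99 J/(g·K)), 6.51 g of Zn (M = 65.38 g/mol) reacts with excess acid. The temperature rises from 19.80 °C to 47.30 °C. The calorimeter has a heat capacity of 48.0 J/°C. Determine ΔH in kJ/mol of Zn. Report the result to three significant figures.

|ΔT| = |47.30 − 19.80| = 27.50 °C
|q_surr| = (121.8 × 3.99 + 48.0) × 27.50 = 533.982 × 27.50 = 14680 J
n(Zn) = 6.51 / 65.38 = 0.09957 mol
Temperature rose, so q_rxn = −|q_surr| = -14.68 kJ
ΔH = q_rxn / n = -147.4 kJ/mol

ΔH = -147 kJ/mol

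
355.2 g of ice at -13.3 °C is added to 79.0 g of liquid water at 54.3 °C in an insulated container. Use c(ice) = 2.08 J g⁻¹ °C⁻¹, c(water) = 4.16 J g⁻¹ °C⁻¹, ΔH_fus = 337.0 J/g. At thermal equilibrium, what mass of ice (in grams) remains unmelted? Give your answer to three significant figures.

Heat to warm all ice to 0 °C: 355.2×2.08×13.3 = 9826.3 J
Heat released by water cooling to 0 °C: 79.0×4.16×54.3 = 17845 J
17845 J < 9826.3 + 355.2×337.0 = 129528.7 J, so not all ice melts; final T = 0 °C.
Heat left for melting: 17845 − 9826.3 = 8018.7 J
Mass melted = 8018.7 / 337.0 = 23.79 g
Ice remaining = 355.2 − 23.79 = 331.41 g

m_ice remaining = 331 g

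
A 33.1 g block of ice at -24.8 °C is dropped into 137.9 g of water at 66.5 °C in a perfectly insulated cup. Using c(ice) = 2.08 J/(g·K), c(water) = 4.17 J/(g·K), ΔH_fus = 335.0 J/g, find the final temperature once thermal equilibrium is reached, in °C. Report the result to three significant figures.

T_f = 35.7 °C

Heat to bring ice to 0 °C and melt it: q₁ = 33.1×2.08×24.8 + 33.1×335.0 = 12796 J
Heat the water can supply cooling to 0 °C: 137.9×4.17×66.5 = 38240.4 J > q₁, so all ice melts.
Energy balance: 137.9×4.17×(66.5 − T) = 12796 + 33.1×4.17×(T − 0)
575.043(66.5 − T) = 12796 + 138.027 T
38240.4 − 12796 = 713.070 T
T = 25444.4 / 713.070 = 35.68 °C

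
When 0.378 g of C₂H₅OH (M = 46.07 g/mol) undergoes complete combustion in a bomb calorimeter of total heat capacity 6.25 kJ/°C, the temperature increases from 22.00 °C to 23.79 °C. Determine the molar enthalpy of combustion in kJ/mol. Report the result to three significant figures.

ΔH = -1360 kJ/mol

ΔT = 23.79 − 22.00 = 1.79 °C
q_cal = C_cal × ΔT = 6.25 × 1.79 = 11.1875 kJ
n = 0.378 / 46.07 = 0.008205 mol
q_rxn = −q_cal = -11.1875 kJ
ΔH = -11.1875 / 0.008205 = -1363 kJ/mol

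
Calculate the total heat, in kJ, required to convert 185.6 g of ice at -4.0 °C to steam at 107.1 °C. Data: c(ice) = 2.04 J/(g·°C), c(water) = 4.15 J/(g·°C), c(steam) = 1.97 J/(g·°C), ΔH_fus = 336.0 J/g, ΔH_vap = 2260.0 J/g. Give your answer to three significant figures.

q1 (heat ice -4.0→0.0 °C): 185.6 × 2.04 × 4.0 = 1514 J
q2 (melt at 0 °C): 185.6 × 336.0 = 62362 J
q3 (heat water 0.0→100.0 °C): 185.6 × 4.15 × 100.0 = 77024 J
q4 (vaporize at 100 °C): 185.6 × 2260.0 = 419456 J
q5 (heat steam 100.0→107.1 °C): 185.6 × 1.97 × 7.1 = 2596 J
Total: 1514 + 62362 + 77024 + 419456 + 2596 = 562952 J = 563 kJ

q = 563 kJ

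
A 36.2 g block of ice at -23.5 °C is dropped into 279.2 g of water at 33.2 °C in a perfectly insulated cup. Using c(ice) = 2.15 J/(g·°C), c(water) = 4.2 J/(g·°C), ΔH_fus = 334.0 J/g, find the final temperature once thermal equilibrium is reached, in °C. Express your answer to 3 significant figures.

T_f = 18.9 °C

Heat to bring ice to 0 °C and melt it: q₁ = 36.2×2.15×23.5 + 36.2×334.0 = 13920 J
Heat the water can supply cooling to 0 °C: 279.2×4.2×33.2 = 38931.6 J > q₁, so all ice melts.
Energy balance: 279.2×4.2×(33.2 − T) = 13920 + 36.2×4.2×(T − 0)
1172.64(33.2 − T) = 13920 + 152.04 T
38931.6 − 13920 = 1324.68 T
T = 25011.6 / 1324.68 = 18.88 °C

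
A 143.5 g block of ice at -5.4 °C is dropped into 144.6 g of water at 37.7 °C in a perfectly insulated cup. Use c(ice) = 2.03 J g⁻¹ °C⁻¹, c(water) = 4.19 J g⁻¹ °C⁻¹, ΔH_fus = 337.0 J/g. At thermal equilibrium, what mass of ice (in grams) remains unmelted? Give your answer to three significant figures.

m_ice remaining = 80.4 g

Heat to warm all ice to 0 °C: 143.5×2.03×5.4 = 1573.0 J
Heat released by water cooling to 0 °C: 144.6×4.19×37.7 = 22841 J
22841 J < 1573.0 + 143.5×337.0 = 49932.5 J, so not all ice melts; final T = 0 °C.
Heat left for melting: 22841 − 1573.0 = 21268.0 J
Mass melted = 21268.0 / 337.0 = 63.11 g
Ice remaining = 143.5 − 63.11 = 80.39 g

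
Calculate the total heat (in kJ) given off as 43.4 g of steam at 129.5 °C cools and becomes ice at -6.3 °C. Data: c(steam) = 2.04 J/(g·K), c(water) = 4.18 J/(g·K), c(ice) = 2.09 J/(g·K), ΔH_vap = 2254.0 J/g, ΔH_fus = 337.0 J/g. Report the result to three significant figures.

q = 134 kJ

q1 (cool steam 129.5→100 °C): 43.4 × 2.04 × 29.5 = 2612 J
q2 (condense at 100 °C): 43.4 × 2254.0 = 97824 J
q3 (cool water 100→0 °C): 43.4 × 4.18 × 100.0 = 18141 J
q4 (freeze at 0 °C): 43.4 × 337.0 = 14626 J
q5 (cool ice 0→-6.3 °C): 43.4 × 2.09 × 6.3 = 571 J
Total: 2612 + 97824 + 18141 + 14626 + 571 = 133774 J = 134 kJ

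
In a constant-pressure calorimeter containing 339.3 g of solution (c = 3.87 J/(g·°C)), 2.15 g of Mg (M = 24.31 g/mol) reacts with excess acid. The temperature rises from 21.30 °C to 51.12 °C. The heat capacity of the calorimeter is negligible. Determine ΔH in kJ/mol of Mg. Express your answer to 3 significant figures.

|ΔT| = |51.12 − 21.30| = 29.82 °C
|q_surr| = (339.3 × 3.87) × 29.82 = 1313.091 × 29.82 = 39160 J
n(Mg) = 2.15 / 24.31 = 0.08844 mol
Temperature rose, so q_rxn = −|q_surr| = -39.16 kJ
ΔH = q_rxn / n = -442.8 kJ/mol

ΔH = -443 kJ/mol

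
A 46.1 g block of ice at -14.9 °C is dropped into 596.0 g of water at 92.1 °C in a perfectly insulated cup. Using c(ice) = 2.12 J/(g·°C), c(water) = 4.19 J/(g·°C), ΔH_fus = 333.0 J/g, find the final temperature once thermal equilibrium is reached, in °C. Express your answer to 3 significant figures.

Heat to bring ice to 0 °C and melt it: q₁ = 46.1×2.12×14.9 + 46.1×333.0 = 16808 J
Heat the water can supply cooling to 0 °C: 596.0×4.19×92.1 = 229996 J > q₁, so all ice melts.
Energy balance: 596.0×4.19×(92.1 − T) = 16808 + 46.1×4.19×(T − 0)
2497.24(92.1 − T) = 16808 + 193.159 T
229996 − 16808 = 2690.399 T
T = 213188 / 2690.399 = 79.24 °C

T_f = 79.2 °C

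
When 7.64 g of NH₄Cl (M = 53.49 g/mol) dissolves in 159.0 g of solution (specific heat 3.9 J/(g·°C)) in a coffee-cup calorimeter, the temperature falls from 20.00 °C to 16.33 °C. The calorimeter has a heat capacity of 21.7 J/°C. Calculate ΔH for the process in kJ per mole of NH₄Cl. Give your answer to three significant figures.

ΔH = 16.5 kJ/mol

|ΔT| = |16.33 − 20.00| = 3.67 °C
|q_surr| = (159.0 × 3.9 + 21.7) × 3.67 = 641.8 × 3.67 = 2355 J
n(NH₄Cl) = 7.64 / 53.49 = 0.1428 mol
Temperature fell, so q_rxn = +|q_surr| = 2.355 kJ
ΔH = q_rxn / n = 16.49 kJ/mol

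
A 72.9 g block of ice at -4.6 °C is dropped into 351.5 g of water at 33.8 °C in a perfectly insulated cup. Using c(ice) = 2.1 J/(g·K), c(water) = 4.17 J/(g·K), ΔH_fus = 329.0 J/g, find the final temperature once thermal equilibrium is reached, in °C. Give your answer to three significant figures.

Heat to bring ice to 0 °C and melt it: q₁ = 72.9×2.1×4.6 + 72.9×329.0 = 24688 J
Heat the water can supply cooling to 0 °C: 351.5×4.17×33.8 = 49542.5 J > q₁, so all ice melts.
Energy balance: 351.5×4.17×(33.8 − T) = 24688 + 72.9×4.17×(T − 0)
1465.755(33.8 − T) = 24688 + 303.993 T
49542.5 − 24688 = 1769.748 T
T = 24854.5 / 1769.748 = 14.04 °C

T_f = 14.0 °C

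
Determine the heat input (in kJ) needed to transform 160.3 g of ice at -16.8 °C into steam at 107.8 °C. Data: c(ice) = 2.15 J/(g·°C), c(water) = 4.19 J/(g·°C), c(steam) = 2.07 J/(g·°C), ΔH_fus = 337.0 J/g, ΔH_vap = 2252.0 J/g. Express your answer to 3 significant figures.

q = 491 kJ

q1 (heat ice -16.8→0.0 °C): 160.3 × 2.15 × 16.8 = 5790 J
q2 (melt at 0 °C): 160.3 × 337.0 = 54021 J
q3 (heat water 0.0→100.0 °C): 160.3 × 4.19 × 100.0 = 67166 J
q4 (vaporize at 100 °C): 160.3 × 2252.0 = 360996 J
q5 (heat steam 100.0→107.8 °C): 160.3 × 2.07 × 7.8 = 2588 J
Total: 5790 + 54021 + 67166 + 360996 + 2588 = 490561 J = 491 kJ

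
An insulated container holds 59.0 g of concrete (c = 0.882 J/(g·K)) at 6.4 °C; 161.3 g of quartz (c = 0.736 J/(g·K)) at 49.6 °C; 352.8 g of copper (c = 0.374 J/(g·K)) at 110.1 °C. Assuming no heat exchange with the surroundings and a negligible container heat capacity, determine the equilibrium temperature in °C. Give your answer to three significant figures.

T_f = 68.5 °C

Σ mᵢcᵢ(T − Tᵢ) = 0  ⇒  T = Σ mᵢcᵢTᵢ / Σ mᵢcᵢ
Σ mᵢcᵢ = 59.0×0.882 + 161.3×0.736 + 352.8×0.374 = 302.7020
Σ mᵢcᵢTᵢ = 52.038×6.4 + 118.7168×49.6 + 131.9472×110.1 = 20749
T = 20749 / 302.7020 = 68.546 °C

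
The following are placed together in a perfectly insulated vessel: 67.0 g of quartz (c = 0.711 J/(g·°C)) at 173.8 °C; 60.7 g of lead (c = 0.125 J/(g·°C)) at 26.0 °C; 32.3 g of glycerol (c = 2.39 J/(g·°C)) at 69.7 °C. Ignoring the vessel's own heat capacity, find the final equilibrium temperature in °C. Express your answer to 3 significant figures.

T_f = 105 °C

Σ mᵢcᵢ(T − Tᵢ) = 0  ⇒  T = Σ mᵢcᵢTᵢ / Σ mᵢcᵢ
Σ mᵢcᵢ = 67.0×0.711 + 60.7×0.125 + 32.3×2.39 = 132.4215
Σ mᵢcᵢTᵢ = 47.637×173.8 + 7.5875×26.0 + 77.197×69.7 = 13857
T = 13857 / 132.4215 = 104.6 °C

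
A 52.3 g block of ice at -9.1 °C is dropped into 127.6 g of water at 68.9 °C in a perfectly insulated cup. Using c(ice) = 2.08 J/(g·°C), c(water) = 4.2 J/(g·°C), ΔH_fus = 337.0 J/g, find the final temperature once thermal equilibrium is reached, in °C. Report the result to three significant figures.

Heat to bring ice to 0 °C and melt it: q₁ = 52.3×2.08×9.1 + 52.3×337.0 = 18615 J
Heat the water can supply cooling to 0 °C: 127.6×4.2×68.9 = 36924.9 J > q₁, so all ice melts.
Energy balance: 127.6×4.2×(68.9 − T) = 18615 + 52.3×4.2×(T − 0)
535.92(68.9 − T) = 18615 + 219.66 T
36924.9 − 18615 = 755.58 T
T = 18309.9 / 755.58 = 24.23 °C

T_f = 24.2 °C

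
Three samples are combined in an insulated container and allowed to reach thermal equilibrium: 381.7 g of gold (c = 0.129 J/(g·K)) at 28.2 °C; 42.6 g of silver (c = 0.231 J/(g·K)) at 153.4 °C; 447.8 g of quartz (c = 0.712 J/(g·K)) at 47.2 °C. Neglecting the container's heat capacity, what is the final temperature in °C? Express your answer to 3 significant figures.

Σ mᵢcᵢ(T − Tᵢ) = 0  ⇒  T = Σ mᵢcᵢTᵢ / Σ mᵢcᵢ
Σ mᵢcᵢ = 381.7×0.129 + 42.6×0.231 + 447.8×0.712 = 377.9135
Σ mᵢcᵢTᵢ = 49.2393×28.2 + 9.8406×153.4 + 318.8336×47.2 = 17947
T = 17947 / 377.9135 = 47.49 °C

T_f = 47.5 °C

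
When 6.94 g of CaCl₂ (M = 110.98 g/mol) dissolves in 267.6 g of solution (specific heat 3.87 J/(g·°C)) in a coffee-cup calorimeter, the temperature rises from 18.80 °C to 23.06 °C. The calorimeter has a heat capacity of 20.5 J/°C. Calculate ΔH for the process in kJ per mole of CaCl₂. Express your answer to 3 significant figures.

|ΔT| = |23.06 − 18.80| = 4.26 °C
|q_surr| = (267.6 × 3.87 + 20.5) × 4.26 = 1056.112 × 4.26 = 4499 J
n(CaCl₂) = 6.94 / 110.98 = 0.06253 mol
Temperature rose, so q_rxn = −|q_surr| = -4.499 kJ
ΔH = q_rxn / n = -71.949 kJ/mol

ΔH = -71.9 kJ/mol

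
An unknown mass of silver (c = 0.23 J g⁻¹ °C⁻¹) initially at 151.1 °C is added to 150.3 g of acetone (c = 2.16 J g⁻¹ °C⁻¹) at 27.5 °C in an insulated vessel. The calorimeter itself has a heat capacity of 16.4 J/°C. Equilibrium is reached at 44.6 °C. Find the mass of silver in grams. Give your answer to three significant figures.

m = 238 g

q_gained = (150.3 × 2.16 + 16.4) × (44.6 − 27.5) = 5832 J
q_lost = m × 0.23 × (151.1 − 44.6) = 24.495 m
m = 5832 / 24.495 = 238 g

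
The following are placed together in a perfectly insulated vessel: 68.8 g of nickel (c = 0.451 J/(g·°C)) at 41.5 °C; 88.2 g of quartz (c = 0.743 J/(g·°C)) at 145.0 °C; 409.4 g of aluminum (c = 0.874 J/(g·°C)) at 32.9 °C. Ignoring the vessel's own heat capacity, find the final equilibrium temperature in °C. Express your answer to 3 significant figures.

Σ mᵢcᵢ(T − Tᵢ) = 0  ⇒  T = Σ mᵢcᵢTᵢ / Σ mᵢcᵢ
Σ mᵢcᵢ = 68.8×0.451 + 88.2×0.743 + 409.4×0.874 = 454.3770
Σ mᵢcᵢTᵢ = 31.0288×41.5 + 65.5326×145.0 + 357.8156×32.9 = 22562
T = 22562 / 454.3770 = 49.65 °C

T_f = 49.7 °C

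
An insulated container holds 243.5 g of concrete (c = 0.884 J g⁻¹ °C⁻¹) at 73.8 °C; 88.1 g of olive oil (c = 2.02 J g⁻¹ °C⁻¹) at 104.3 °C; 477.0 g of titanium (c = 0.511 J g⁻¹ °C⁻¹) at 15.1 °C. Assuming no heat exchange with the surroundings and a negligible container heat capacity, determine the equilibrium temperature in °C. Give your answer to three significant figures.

Σ mᵢcᵢ(T − Tᵢ) = 0  ⇒  T = Σ mᵢcᵢTᵢ / Σ mᵢcᵢ
Σ mᵢcᵢ = 243.5×0.884 + 88.1×2.02 + 477.0×0.511 = 636.963
Σ mᵢcᵢTᵢ = 215.254×73.8 + 177.962×104.3 + 243.747×15.1 = 38128
T = 38128 / 636.963 = 59.86 °C

T_f = 59.9 °C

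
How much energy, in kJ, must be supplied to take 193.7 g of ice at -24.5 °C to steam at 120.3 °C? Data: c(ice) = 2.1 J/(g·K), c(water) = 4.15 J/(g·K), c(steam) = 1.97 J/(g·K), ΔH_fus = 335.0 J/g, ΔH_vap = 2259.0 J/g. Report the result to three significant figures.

q = 601 kJ

q1 (heat ice -24.5→0.0 °C): 193.7 × 2.1 × 24.5 = 9966 J
q2 (melt at 0 °C): 193.7 × 335.0 = 64890 J
q3 (heat water 0.0→100.0 °C): 193.7 × 4.15 × 100.0 = 80386 J
q4 (vaporize at 100 °C): 193.7 × 2259.0 = 437568 J
q5 (heat steam 100.0→120.3 °C): 193.7 × 1.97 × 20.3 = 7746 J
Total: 9966 + 64890 + 80386 + 437568 + 7746 = 600556 J = 601 kJ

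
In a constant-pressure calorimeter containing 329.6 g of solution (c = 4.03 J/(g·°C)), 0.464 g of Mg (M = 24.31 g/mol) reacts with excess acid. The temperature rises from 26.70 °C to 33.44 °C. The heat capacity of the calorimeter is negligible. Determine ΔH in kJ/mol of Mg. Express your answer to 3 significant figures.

|ΔT| = |33.44 − 26.70| = 6.74 °C
|q_surr| = (329.6 × 4.03) × 6.74 = 1328.288 × 6.74 = 8953 J
n(Mg) = 0.464 / 24.31 = 0.01909 mol
Temperature rose, so q_rxn = −|q_surr| = -8.953 kJ
ΔH = q_rxn / n = -469.0 kJ/mol

ΔH = -469 kJ/mol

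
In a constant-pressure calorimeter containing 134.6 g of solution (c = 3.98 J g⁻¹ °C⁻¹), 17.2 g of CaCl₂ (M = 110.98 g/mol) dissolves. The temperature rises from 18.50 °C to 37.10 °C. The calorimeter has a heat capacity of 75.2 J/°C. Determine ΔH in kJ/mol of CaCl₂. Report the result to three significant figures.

|ΔT| = |37.10 − 18.50| = 18.60 °C
|q_surr| = (134.6 × 3.98 + 75.2) × 18.60 = 610.908 × 18.60 = 11360 J
n(CaCl₂) = 17.2 / 110.98 = 0.1550 mol
Temperature rose, so q_rxn = −|q_surr| = -11.36 kJ
ΔH = q_rxn / n = -73.29 kJ/mol

ΔH = -73.3 kJ/mol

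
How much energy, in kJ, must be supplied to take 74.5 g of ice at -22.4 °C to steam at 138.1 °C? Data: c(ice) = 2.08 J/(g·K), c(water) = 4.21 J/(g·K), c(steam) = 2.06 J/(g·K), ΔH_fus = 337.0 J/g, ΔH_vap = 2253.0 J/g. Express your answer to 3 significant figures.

q1 (heat ice -22.4→0.0 °C): 74.5 × 2.08 × 22.4 = 3471 J
q2 (melt at 0 °C): 74.5 × 337.0 = 25107 J
q3 (heat water 0.0→100.0 °C): 74.5 × 4.21 × 100.0 = 31365 J
q4 (vaporize at 100 °C): 74.5 × 2253.0 = 167849 J
q5 (heat steam 100.0→138.1 °C): 74.5 × 2.06 × 38.1 = 5847 J
Total: 3471 + 25107 + 31365 + 167849 + 5847 = 233639 J = 234 kJ

q = 234 kJ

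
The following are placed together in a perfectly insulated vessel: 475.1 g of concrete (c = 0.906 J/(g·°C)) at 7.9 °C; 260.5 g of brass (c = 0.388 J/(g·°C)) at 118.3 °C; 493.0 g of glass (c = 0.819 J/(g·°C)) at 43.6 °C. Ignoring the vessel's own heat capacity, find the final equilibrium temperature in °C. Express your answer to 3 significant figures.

T_f = 35.2 °C

Σ mᵢcᵢ(T − Tᵢ) = 0  ⇒  T = Σ mᵢcᵢTᵢ / Σ mᵢcᵢ
Σ mᵢcᵢ = 475.1×0.906 + 260.5×0.388 + 493.0×0.819 = 935.2816
Σ mᵢcᵢTᵢ = 430.4406×7.9 + 101.074×118.3 + 403.767×43.6 = 32962
T = 32962 / 935.2816 = 35.24 °C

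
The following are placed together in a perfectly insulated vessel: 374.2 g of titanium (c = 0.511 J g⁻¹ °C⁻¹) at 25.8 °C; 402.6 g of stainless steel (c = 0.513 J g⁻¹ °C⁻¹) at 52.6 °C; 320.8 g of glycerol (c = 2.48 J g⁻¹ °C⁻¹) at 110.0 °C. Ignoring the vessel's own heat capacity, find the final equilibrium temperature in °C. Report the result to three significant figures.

Σ mᵢcᵢ(T − Tᵢ) = 0  ⇒  T = Σ mᵢcᵢTᵢ / Σ mᵢcᵢ
Σ mᵢcᵢ = 374.2×0.511 + 402.6×0.513 + 320.8×2.48 = 1193.3340
Σ mᵢcᵢTᵢ = 191.2162×25.8 + 206.5338×52.6 + 795.584×110.0 = 103310
T = 103310 / 1193.3340 = 86.57 °C

T_f = 86.6 °C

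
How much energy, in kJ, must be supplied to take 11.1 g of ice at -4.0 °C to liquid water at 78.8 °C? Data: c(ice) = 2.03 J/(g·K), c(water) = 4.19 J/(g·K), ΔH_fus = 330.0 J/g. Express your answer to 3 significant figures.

q1 (heat ice -4.0→0.0 °C): 11.1 × 2.03 × 4.0 = 90 J
q2 (melt at 0 °C): 11.1 × 330.0 = 3663 J
q3 (heat water 0.0→78.8 °C): 11.1 × 4.19 × 78.8 = 3665 J
Total: 90 + 3663 + 3665 = 7418 J = 7.42 kJ

q = 7.42 kJ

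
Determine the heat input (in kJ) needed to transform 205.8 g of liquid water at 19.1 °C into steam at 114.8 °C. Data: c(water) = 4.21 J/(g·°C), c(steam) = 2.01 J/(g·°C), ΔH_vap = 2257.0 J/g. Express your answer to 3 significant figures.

q = 541 kJ

q1 (heat water 19.1→100.0 °C): 205.8 × 4.21 × 80.9 = 70093 J
q2 (vaporize at 100 °C): 205.8 × 2257.0 = 464491 J
q3 (heat steam 100.0→114.8 °C): 205.8 × 2.01 × 14.8 = 6122 J
Total: 70093 + 464491 + 6122 = 540706 J = 541 kJ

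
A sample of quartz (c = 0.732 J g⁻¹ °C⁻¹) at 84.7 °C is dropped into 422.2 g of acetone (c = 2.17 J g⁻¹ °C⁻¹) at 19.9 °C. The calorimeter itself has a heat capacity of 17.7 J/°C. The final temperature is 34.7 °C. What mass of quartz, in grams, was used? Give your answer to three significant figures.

q_gained = (422.2 × 2.17 + 17.7) × (34.7 − 19.9) = 13820 J
q_lost = m × 0.732 × (84.7 − 34.7) = 36.6 m
m = 13820 / 36.6 = 378 g

m = 378 g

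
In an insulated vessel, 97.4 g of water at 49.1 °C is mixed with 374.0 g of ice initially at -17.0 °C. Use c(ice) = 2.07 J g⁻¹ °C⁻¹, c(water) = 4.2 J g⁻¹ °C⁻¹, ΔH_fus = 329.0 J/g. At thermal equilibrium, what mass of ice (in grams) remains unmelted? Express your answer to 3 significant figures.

m_ice remaining = 353 g

Heat to warm all ice to 0 °C: 374.0×2.07×17.0 = 13161 J
Heat released by water cooling to 0 °C: 97.4×4.2×49.1 = 20086 J
20086 J < 13161 + 374.0×329.0 = 136207 J, so not all ice melts; final T = 0 °C.
Heat left for melting: 20086 − 13161 = 6925 J
Mass melted = 6925 / 329.0 = 21.05 g
Ice remaining = 374.0 − 21.05 = 352.95 g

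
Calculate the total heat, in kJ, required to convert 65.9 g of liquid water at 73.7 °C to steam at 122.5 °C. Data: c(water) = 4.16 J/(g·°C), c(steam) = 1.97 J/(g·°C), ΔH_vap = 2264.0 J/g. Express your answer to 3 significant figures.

q = 159 kJ

q1 (heat water 73.7→100.0 °C): 65.9 × 4.16 × 26.3 = 7210 J
q2 (vaporize at 100 °C): 65.9 × 2264.0 = 149198 J
q3 (heat steam 100.0→122.5 °C): 65.9 × 1.97 × 22.5 = 2921 J
Total: 7210 + 149198 + 2921 = 159329 J = 159 kJ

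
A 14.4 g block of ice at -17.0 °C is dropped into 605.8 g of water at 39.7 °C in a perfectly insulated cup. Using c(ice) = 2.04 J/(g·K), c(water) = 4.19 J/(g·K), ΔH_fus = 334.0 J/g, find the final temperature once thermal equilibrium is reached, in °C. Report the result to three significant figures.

T_f = 36.7 °C

Heat to bring ice to 0 °C and melt it: q₁ = 14.4×2.04×17.0 + 14.4×334.0 = 5309.0 J
Heat the water can supply cooling to 0 °C: 605.8×4.19×39.7 = 100771 J > q₁, so all ice melts.
Energy balance: 605.8×4.19×(39.7 − T) = 5309.0 + 14.4×4.19×(T − 0)
2538.302(39.7 − T) = 5309.0 + 60.336 T
100771 − 5309.0 = 2598.638 T
T = 95462.0 / 2598.638 = 36.74 °C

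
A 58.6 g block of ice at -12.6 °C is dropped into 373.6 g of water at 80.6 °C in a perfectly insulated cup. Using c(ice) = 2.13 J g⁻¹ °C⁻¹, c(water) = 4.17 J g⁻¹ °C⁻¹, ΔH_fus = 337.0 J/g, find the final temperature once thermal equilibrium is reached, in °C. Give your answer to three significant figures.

T_f = 57.8 °C

Heat to bring ice to 0 °C and melt it: q₁ = 58.6×2.13×12.6 + 58.6×337.0 = 21321 J
Heat the water can supply cooling to 0 °C: 373.6×4.17×80.6 = 125568 J > q₁, so all ice melts.
Energy balance: 373.6×4.17×(80.6 − T) = 21321 + 58.6×4.17×(T − 0)
1557.912(80.6 − T) = 21321 + 244.362 T
125568 − 21321 = 1802.274 T
T = 104247 / 1802.274 = 57.84 °C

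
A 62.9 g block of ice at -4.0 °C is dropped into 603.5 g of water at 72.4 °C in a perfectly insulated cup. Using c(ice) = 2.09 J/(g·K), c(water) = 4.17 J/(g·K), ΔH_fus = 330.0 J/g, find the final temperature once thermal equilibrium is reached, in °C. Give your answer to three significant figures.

Heat to bring ice to 0 °C and melt it: q₁ = 62.9×2.09×4.0 + 62.9×330.0 = 21283 J
Heat the water can supply cooling to 0 °C: 603.5×4.17×72.4 = 182201 J > q₁, so all ice melts.
Energy balance: 603.5×4.17×(72.4 − T) = 21283 + 62.9×4.17×(T − 0)
2516.595(72.4 − T) = 21283 + 262.293 T
182201 − 21283 = 2778.888 T
T = 160918 / 2778.888 = 57.91 °C

T_f = 57.9 °C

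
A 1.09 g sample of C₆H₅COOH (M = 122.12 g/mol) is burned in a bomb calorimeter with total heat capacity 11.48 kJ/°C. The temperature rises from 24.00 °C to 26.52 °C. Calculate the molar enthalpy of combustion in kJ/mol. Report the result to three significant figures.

ΔH = -3240 kJ/mol

ΔT = 26.52 − 24.00 = 2.52 °C
q_cal = C_cal × ΔT = 11.48 × 2.52 = 28.9296 kJ
n = 1.09 / 122.12 = 0.008926 mol
q_rxn = −q_cal = -28.9296 kJ
ΔH = -28.9296 / 0.008926 = -3241 kJ/mol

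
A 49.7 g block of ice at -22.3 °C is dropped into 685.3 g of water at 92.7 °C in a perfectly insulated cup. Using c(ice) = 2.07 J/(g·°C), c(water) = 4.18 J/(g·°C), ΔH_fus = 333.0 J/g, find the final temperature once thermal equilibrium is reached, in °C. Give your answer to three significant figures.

Heat to bring ice to 0 °C and melt it: q₁ = 49.7×2.07×22.3 + 49.7×333.0 = 18844 J
Heat the water can supply cooling to 0 °C: 685.3×4.18×92.7 = 265544 J > q₁, so all ice melts.
Energy balance: 685.3×4.18×(92.7 − T) = 18844 + 49.7×4.18×(T − 0)
2864.554(92.7 − T) = 18844 + 207.746 T
265544 − 18844 = 3072.300 T
T = 246700 / 3072.300 = 80.30 °C

T_f = 80.3 °C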